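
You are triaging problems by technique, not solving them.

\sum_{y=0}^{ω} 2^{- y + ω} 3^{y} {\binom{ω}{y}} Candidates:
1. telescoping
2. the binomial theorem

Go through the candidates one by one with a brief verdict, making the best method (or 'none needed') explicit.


Best approach: the binomial theorem — the summand is term y of a binomial expansion in 3 and 2; the whole sum is a single power.
- telescoping — neither a shifted-difference shape nor integer-spaced poles are present.
- the binomial theorem: applicable, and directly so.


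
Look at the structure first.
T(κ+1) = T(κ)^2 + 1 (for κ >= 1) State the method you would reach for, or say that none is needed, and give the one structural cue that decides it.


Verdict: no special technique — the recurrence is nonlinear in the sequence values; study it directly, no linear machinery applies.


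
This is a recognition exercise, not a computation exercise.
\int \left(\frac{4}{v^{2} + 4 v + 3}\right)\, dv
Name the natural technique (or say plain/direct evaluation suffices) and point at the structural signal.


Method: partial fractions — the integrand is a proper rational function and its denominator v^{2} + 4 v + 3 factors into distinct pieces, so it splits into simple fractions.


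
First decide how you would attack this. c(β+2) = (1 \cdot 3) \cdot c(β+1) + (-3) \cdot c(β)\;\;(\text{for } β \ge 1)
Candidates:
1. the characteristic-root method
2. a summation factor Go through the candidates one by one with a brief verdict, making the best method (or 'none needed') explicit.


Method: the characteristic-root method — no index-dependence in the weights and nothing inhomogeneous: classic characteristic-equation setup.
- the characteristic-root method — yes, a natural case for it.
- a summation factor — a summation factor telescopes one-step recursions; this one carries higher-order memory.


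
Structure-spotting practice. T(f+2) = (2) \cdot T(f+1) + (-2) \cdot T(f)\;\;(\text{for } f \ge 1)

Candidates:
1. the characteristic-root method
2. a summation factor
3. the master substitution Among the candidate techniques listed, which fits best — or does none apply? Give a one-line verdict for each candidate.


Best approach: the characteristic-root method — because shifting f leaves the equation's coefficients unchanged, exponential trials reduce it to algebra.
- the characteristic-root method: applies; the problem has the shape this method handles.
- a summation factor — the recurrence reaches back more than one step, outside the first-order family a summation factor normalizes.
- the master substitution: the recursion steps by a constant offset, so exponential reindexing is pointless.


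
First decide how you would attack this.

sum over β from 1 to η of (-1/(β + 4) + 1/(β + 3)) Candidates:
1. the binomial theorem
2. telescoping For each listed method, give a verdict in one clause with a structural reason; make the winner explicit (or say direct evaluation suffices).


Diagnosis: telescoping — each term adds 1/(β + 3) and subtracts the same expression advanced one index; that subtracted piece cancels against the next term's added copy — only the boundary terms survive.
- the binomial theorem: the summand does not match any term pattern of an expanded binomial power.
- telescoping: yes — fits the structure here.


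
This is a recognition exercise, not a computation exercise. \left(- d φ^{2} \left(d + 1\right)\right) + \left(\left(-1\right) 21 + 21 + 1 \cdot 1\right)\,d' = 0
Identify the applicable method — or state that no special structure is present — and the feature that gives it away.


Technique: separation of variables — one side of the product carries the independent variable, the other the unknown — the textbook separation shape. A Bernoulli rewrite would carry it as the equation stands — separating the variables needs no rearrangement either.


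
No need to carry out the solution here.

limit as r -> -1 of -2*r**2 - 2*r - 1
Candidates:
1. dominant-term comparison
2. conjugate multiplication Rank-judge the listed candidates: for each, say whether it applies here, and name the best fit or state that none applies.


Best approach: no special technique — the function is continuous at -1; evaluation is itself the limit, no machinery required.
- dominant-term comparison — this limit is not decided by comparing leading-term growth at infinity.
- conjugate multiplication — rationalization has no target — no divergent radical difference appears.


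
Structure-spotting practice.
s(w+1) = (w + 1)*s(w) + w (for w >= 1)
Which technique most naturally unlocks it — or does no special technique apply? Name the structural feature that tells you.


Diagnosis: a summation factor — because the multiplier w + 1 is index-dependent, divide through by its running product and sum the resulting differences.


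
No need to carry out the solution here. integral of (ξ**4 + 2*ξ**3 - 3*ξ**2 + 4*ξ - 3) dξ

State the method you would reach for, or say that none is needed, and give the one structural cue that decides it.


Verdict: no special technique — a term-by-term power-rule job in ξ; no substitution or rearrangement earns its keep here.


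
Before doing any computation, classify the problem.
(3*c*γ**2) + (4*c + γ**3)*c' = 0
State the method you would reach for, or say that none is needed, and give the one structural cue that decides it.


Best approach: the exact-equation method — take the mixed partials of 3*c*γ**2 and 4*c + γ**3: they are equal, which certifies an exact differential.


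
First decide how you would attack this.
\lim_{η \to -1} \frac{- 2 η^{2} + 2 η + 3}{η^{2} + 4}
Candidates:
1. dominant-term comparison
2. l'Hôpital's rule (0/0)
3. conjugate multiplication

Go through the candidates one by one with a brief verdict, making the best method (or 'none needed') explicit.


Best approach: no special technique — the function is continuous at -1; evaluation is itself the limit, no machinery required.
- dominant-term comparison — this limit is not decided by comparing leading-term growth at infinity.
- l'Hôpital's rule (0/0) — substituting the point produces a determinate value, not a 0 over 0 clash.
- conjugate multiplication — rationalization has no target — no divergent radical difference appears.


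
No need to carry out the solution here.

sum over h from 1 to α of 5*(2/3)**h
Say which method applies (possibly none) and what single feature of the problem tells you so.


Best approach: the geometric series formula — the ratio of consecutive terms is the constant 2/3, independent of the index — a geometric sum.


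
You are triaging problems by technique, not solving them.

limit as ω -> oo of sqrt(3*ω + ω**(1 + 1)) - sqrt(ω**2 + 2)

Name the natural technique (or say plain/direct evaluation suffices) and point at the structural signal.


Diagnosis: conjugate multiplication — both pieces blow up but their difference is finite; the conjugate trick rationalizes sqrt(3*ω + ω**(1 + 1)) - sqrt(ω**2 + 2).


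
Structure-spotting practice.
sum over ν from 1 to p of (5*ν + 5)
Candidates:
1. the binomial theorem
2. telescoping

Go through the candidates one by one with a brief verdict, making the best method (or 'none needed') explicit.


Method: no special technique — no cancellation, no constant ratio, no binomial weights — just polynomial terms summed directly.
- the binomial theorem: there is no pair of bases whose matched powers would reassemble into a single binomial power.
- telescoping: the summand is not presented as a shifted difference — a telescoping rewrite may exist, but the displayed structure does not offer one.


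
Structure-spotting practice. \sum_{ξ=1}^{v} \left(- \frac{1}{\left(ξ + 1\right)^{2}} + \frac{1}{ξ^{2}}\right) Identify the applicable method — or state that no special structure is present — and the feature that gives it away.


Best approach: telescoping — difference-of-shifts structure (each term adds \frac{1}{ξ^{2}}, then subtracts its one-index-advanced value, which the following term adds back) leaves only the first and last pieces standing.


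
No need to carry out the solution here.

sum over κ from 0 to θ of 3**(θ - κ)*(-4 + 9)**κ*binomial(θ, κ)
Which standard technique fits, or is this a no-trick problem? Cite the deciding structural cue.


Technique: the binomial theorem — binomial(θ, κ) weighting matched powers of (-4 + 9) and 3 is the expanded form of ((-4 + 9) + 3)^θ — fold it back up.


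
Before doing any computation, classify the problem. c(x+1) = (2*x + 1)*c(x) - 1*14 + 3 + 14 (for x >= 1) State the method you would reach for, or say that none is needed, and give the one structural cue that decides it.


Method: a summation factor — the coefficient 2*x + 1 drifts with the index, so no fixed root exists; normalizing by the cumulative product telescopes it.


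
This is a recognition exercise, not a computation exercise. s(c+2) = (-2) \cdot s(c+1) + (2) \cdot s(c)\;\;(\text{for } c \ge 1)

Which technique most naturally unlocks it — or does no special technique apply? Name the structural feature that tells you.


Verdict: the characteristic-root method — no index-dependence in the weights and nothing inhomogeneous: classic characteristic-equation setup.


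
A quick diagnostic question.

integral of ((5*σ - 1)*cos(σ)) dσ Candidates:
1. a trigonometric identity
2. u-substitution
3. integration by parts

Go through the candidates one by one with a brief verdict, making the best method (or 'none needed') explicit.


Best approach: integration by parts — 5*σ - 1 dies after finitely many derivatives while cos(σ) cycles under integration — the tabular/parts setup.
- a trigonometric identity — neither the even-power reduction nor the product-to-sum identity applies to this structure.
- u-substitution — no subexpression of the integrand pairs with its own derivative as a factor — individual terms may offer their own substitutions, but any change of variable covering the whole integral would have to be constructed from outside the expression.
- integration by parts — applicable, and directly so.


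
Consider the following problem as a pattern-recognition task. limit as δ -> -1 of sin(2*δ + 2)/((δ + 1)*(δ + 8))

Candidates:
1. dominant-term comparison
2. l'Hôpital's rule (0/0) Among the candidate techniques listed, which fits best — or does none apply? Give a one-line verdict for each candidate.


Verdict: l'Hôpital's rule (0/0) — both numerator and denominator vanish at -1: the genuine 0/0 indeterminate that l'Hôpital exists for. A local series expansion at the point resolves it as well; the rule is the packaged version of that step.
- dominant-term comparison — this is not a rational comparison of growth rates at infinity.
- l'Hôpital's rule (0/0): a fit — the right tool for this form.


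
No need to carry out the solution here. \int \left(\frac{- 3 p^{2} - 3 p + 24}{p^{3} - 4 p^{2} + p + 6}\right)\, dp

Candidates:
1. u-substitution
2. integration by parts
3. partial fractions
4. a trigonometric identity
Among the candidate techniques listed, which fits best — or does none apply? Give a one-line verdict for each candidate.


Diagnosis: partial fractions — once p^{3} - 4 p^{2} + p + 6 is factored, each root contributes a simple-fraction term; integrate them one at a time.
- u-substitution — no subexpression of the integrand serves as a whole-integral substitution inner — individual terms may offer their own, but none carries its derivative as a factor of the full integrand; a working change of variable would have to be constructed from outside the expression.
- integration by parts: the integrand does not split as a nonconstant polynomial times an exp, sine, cosine of a linear argument, or logarithm — no polynomial-kernel parts product to differentiate one side of.
- partial fractions: yes — fits the structure here.
- a trigonometric identity — no sine or cosine appears, so there is nothing for a trigonometric identity to act on.


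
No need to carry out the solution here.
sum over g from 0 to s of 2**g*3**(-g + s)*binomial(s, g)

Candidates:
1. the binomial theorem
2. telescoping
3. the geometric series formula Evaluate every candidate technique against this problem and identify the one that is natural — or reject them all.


Diagnosis: the binomial theorem — binomial coefficients against complementary powers of 2 and 3: recognize the binomial expansion and resum.
- the binomial theorem: applies; the problem has the shape this method handles.
- telescoping — as presented, consecutive terms share no shifted copy to cancel against — no rewrite is on display to change that.
- the geometric series formula: consecutive terms are not related by a fixed multiplier.


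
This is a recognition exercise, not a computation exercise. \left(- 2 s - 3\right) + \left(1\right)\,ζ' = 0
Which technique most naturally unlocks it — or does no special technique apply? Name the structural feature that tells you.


Best approach: no special technique — the slope is a function of s alone, so integrate both sides directly.


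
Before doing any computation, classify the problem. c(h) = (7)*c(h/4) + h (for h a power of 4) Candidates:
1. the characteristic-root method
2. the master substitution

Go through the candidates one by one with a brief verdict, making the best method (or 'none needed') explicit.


Diagnosis: the master substitution — treat m = log base 4 of h as the new clock: one recursion step advances m by one while h scales by 4.
- the characteristic-root method: a divided-index call is not the fixed-shift linear shape that characteristic roots solve.
- the master substitution — a fit — the right tool for this form.


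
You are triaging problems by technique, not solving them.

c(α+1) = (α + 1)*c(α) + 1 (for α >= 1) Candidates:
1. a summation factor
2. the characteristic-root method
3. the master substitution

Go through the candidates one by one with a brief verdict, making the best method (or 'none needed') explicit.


Best approach: a summation factor — one step of memory with a weight α + 1 that changes as the index grows — the summation-factor construction is built for this.
- a summation factor: yes, a natural case for it.
- the characteristic-root method: the coefficients vary with the index, breaking the constant-coefficient structure the method needs.
- the master substitution — the recursive argument is a shift of the index, not a fixed fraction of it.


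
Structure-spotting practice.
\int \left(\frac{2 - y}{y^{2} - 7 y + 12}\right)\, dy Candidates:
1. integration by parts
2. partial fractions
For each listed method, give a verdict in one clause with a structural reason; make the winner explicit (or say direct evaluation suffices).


Diagnosis: partial fractions — the denominator y^{2} - 7 y + 12 factors, so the quotient decomposes into elementary partial fractions term by term.
- integration by parts: the nonconstant-polynomial-times-standard-kernel pattern (an exp, sine, cosine, or logarithm partner) is absent.
- partial fractions: yes — fits the structure here.


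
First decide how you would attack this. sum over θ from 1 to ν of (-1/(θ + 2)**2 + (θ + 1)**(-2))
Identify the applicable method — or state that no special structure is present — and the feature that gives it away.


Best approach: telescoping — this sum is a zipper: each term contributes (θ + 1)**(-2) and removes the next index's value, which the following term puts back, closing term by term.


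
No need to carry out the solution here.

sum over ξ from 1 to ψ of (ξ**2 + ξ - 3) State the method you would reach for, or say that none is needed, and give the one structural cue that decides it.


Technique: no special technique — nothing telescopes and nothing is geometric; polynomial terms in ξ sum term by term.


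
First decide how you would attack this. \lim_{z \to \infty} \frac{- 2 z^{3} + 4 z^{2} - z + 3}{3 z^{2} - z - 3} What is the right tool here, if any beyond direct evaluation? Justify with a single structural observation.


Verdict: dominant-term comparison — divide by the highest power of z present: lower-order terms vanish and the dominant ratio remains. l'Hôpital's at-infinity variant applies to the expression viewed as a single quotient; the leading-term comparison is the direct route.


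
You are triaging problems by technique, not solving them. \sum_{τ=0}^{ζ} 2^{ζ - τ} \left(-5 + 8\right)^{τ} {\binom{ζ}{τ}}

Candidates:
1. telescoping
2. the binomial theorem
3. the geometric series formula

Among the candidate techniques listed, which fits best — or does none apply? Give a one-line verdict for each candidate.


Method: the binomial theorem — {\binom{ζ}{τ}} weighting matched powers of (-5 + 8) and 2 is the expanded form of ((-5 + 8) + 2)^ζ — fold it back up.
- telescoping: neither a shifted-difference shape nor integer-spaced poles are present.
- the binomial theorem — yes — fits the structure here.
- the geometric series formula: there is no constant term-to-term ratio.


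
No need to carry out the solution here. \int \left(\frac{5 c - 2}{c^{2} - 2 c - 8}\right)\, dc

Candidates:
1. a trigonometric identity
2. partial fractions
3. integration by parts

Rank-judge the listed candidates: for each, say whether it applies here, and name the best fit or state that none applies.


Verdict: partial fractions — rational integrand, reducible denominator c^{2} - 2 c - 8: decompose first, integrate second.
- a trigonometric identity: there is no trigonometric structure at all — the integrand carries no sine or cosine to rewrite.
- partial fractions — applicable, and directly so.
- integration by parts — there is no nonconstant-polynomial-times-kernel split with an exp, sine, cosine (degree-1 argument), or logarithm partner.


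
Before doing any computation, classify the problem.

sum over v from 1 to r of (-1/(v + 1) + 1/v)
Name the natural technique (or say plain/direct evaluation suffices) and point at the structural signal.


Technique: telescoping — a difference of consecutive values of one function (1/v at one index and the next) — telescoping by construction.


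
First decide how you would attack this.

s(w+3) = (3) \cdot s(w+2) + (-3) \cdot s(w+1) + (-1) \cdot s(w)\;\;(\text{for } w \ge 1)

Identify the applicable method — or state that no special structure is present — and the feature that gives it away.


Verdict: the characteristic-root method — this is the constant-coefficient homogeneous case — the whole solution in w reduces to a polynomial's roots.


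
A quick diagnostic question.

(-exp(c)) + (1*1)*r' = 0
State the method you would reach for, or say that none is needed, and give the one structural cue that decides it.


Best approach: no special technique — with r absent the equation is not coupled at all: direct integration in c.


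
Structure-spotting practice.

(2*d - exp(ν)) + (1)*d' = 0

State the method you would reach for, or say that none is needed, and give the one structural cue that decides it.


Technique: a linear integrating factor — linear in the unknown with genuine forcing: multiply through by the exponential of the integrated coefficient and the left side closes into one derivative.


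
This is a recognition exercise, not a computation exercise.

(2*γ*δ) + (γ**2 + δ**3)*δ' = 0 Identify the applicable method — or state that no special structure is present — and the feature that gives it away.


Verdict: the exact-equation method — take the mixed partials of 2*γ*δ and γ**2 + δ**3: they are equal, which certifies an exact differential.


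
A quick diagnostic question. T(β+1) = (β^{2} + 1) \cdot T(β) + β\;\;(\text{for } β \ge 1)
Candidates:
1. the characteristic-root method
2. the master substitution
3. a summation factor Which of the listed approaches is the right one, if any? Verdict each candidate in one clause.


Diagnosis: a summation factor — it is first-order linear but the coefficient β^{2} + 1 depends on the index, so multiply through by a summation factor to telescope it.
- the characteristic-root method — the coefficients change with the index, which the root method cannot absorb.
- the master substitution: the recursive argument is a shift of the index, not a fixed fraction of it.
- a summation factor: applies; the problem has the shape this method handles.


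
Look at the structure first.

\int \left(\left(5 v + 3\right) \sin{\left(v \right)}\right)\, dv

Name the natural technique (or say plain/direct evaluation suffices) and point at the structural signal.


Method: integration by parts — a polynomial 5 v + 3 against the kernel \sin{\left(v \right)} is the signature bounded-ladder case for integration by parts.


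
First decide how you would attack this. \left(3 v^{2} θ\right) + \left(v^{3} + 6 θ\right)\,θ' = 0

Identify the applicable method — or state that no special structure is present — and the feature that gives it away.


Method: the exact-equation method — d/dθ of 3 v^{2} θ equals d/dv of v^{3} + 6 θ: the form is a total differential of one potential — integrate it exactly.


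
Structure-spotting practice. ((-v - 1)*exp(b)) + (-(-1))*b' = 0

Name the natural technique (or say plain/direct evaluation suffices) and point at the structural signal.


Technique: separation of variables — one side of the product carries the independent variable, the other the unknown — the textbook separation shape.


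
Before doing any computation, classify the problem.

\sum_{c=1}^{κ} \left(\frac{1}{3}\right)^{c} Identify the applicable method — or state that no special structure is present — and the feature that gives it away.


Best approach: the geometric series formula — check a ratio of consecutive terms: it is \frac{1}{3}, independent of the index, so the geometric formula closes the sum.


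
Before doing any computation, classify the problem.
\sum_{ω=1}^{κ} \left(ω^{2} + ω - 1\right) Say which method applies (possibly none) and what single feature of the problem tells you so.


Method: no special technique — nothing telescopes and nothing is geometric; polynomial terms in ω sum term by term.


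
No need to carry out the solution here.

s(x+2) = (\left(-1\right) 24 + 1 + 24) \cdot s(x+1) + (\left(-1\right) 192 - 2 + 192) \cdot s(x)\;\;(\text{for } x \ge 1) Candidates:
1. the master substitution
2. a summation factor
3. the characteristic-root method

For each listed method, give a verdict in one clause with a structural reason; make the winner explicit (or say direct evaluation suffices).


Diagnosis: the characteristic-root method — the recurrence is linear and homogeneous with constant coefficients, so the ansatz r^x turns it into a polynomial equation for r.
- the master substitution — the recursion shifts the index rather than dividing it.
- a summation factor: a summation factor telescopes one-step recursions; this one carries higher-order memory.
- the characteristic-root method: yes — fits the structure here.


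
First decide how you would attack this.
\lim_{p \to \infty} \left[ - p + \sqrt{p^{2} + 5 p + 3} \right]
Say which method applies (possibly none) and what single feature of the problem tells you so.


Technique: conjugate multiplication — infinity minus infinity with a radical in play — multiply by the conjugate so the divergences of \sqrt{p^{2} + 5 p + 3} and p annihilate.


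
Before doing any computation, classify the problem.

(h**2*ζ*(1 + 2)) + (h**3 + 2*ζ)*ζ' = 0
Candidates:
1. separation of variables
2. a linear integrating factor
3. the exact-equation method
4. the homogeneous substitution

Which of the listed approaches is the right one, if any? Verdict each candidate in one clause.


Best approach: the exact-equation method — take the mixed partials of h**2*ζ*(1 + 2) and h**3 + 2*ζ: they are equal, which certifies an exact differential.
- separation of variables: no division isolates the independent variable from the unknown.
- a linear integrating factor — a nonlinear term in the unknown puts this outside the integrating-factor template.
- the exact-equation method: yes, a natural case for it.
- the homogeneous substitution: the slope changes under joint rescaling, failing the degree-zero test.


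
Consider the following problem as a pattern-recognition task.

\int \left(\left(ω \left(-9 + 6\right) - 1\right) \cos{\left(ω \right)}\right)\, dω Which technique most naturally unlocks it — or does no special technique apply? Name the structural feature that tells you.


Verdict: integration by parts — (ω \left(-9 + 6\right) - 1) dies after finitely many derivatives while \cos{\left(ω \right)} cycles under integration — the tabular/parts setup.


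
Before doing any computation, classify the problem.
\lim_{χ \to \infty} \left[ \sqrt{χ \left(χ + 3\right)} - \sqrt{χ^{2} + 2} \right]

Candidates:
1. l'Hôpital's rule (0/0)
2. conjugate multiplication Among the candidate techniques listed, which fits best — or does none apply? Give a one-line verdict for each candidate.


Verdict: conjugate multiplication — neither \sqrt{χ \left(χ + 3\right)} nor \sqrt{χ^{2} + 2} converges alone, so rewrite their difference as a conjugate-rationalized quotient first.
- l'Hôpital's rule (0/0): substitution produces ∞ − ∞ rather than a vanishing quotient; the rule needs a 0/0 ratio to act on.
- conjugate multiplication: applies; the problem has the shape this method handles.


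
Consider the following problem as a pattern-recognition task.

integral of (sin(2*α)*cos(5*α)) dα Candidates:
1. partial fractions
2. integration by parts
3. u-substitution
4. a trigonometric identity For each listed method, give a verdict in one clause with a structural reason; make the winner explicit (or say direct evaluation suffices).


Diagnosis: a trigonometric identity — sin(2*α)*cos(5*α) is a beat pattern — rewrite the product as a sum of single-frequency waves before integrating.
- partial fractions: the expression is not a ratio of polynomials that decomposes further.
- integration by parts — not the fit here: there is no polynomial factor to ladder down — parts can still close the trigonometric product by recursion, though the identity rewrite is the direct route.
- u-substitution: no subexpression of the integrand serves as a whole-integral substitution inner — individual terms may offer their own, but none carries its derivative as a factor of the full integrand; a working change of variable would have to be constructed from outside the expression.
- a trigonometric identity — yes — fits the structure here.


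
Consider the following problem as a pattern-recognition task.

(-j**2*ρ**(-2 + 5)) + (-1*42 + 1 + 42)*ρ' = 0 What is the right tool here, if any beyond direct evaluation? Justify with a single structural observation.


Method: separation of variables — the derivative equals a pure function of j (namely j**2) times a pure function of ρ (namely ρ**(-2 + 5)); divide and integrate each side.


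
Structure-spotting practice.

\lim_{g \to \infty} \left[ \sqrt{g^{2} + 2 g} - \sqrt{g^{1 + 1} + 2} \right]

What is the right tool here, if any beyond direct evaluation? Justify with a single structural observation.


Diagnosis: conjugate multiplication — \sqrt{g^{2} + 2 g} and \sqrt{g^{1 + 1} + 2} both blow up, but their difference is tame once the conjugate rationalizes it.


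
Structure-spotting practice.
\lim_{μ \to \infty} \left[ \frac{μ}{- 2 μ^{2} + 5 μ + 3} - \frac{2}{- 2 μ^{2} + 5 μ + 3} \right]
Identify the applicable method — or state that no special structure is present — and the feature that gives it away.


Diagnosis: dominant-term comparison — at large μ only the top-degree terms survive; compare the leading terms and the limit falls out. l'Hôpital's at-infinity variant applies to the expression viewed as a single quotient; the leading-term comparison is the direct route.


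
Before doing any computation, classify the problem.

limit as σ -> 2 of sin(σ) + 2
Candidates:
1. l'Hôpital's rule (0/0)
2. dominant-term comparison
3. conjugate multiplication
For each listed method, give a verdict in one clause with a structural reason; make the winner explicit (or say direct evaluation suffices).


Diagnosis: no special technique — no vanishing denominator and no indeterminate clash at the point — evaluation is immediate.
- l'Hôpital's rule (0/0) — evaluation at the point is determinate, so the rule has nothing to repair.
- dominant-term comparison: this is not a rational comparison of growth rates at infinity.
- conjugate multiplication: no divergent radical difference is present for a conjugate pair to cancel.


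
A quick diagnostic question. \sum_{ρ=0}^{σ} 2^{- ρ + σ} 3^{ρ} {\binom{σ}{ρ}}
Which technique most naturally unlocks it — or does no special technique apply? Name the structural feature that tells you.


Diagnosis: the binomial theorem — binomial coefficients against complementary powers of 3 and 2: recognize the binomial expansion and resum.


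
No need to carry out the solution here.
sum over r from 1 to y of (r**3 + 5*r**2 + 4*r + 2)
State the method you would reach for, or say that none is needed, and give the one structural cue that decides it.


Diagnosis: no special technique — the summand is a plain polynomial in r (expanding first if it arrives factored); standard power-sum formulas evaluate it term by term.


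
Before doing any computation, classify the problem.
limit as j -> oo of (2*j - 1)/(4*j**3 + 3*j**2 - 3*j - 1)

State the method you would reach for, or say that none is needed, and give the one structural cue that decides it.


Technique: dominant-term comparison — growth-rate triage: the leading powers of j decide the limit, everything else is noise. Viewed as a single quotient this is an ∞/∞ form — an at-infinity application of l'Hôpital's rule would also resolve it; comparing leading growth reads the answer without differentiating.


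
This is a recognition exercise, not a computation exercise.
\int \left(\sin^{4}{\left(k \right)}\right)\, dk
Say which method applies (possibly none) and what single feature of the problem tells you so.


Technique: a trigonometric identity — \sin^{4}{\left(k \right)} is the textbook power-reduction case — identities first, antiderivatives second.


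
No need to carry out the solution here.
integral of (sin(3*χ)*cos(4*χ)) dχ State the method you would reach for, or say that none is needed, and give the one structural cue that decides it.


Diagnosis: a trigonometric identity — sin(3*χ)*cos(4*χ) mixes two frequencies; the product-to-sum identity splits it into single-frequency sinusoids.


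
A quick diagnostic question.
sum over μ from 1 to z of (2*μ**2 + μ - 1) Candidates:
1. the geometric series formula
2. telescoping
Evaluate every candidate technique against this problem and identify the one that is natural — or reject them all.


Method: no special technique — the sum is polynomial through and through; closed forms for each power of μ finish it directly.
- the geometric series formula: no single multiplier carries one term to the next throughout the sum.
- telescoping — writing out consecutive terms as given produces no pairwise cancellation.


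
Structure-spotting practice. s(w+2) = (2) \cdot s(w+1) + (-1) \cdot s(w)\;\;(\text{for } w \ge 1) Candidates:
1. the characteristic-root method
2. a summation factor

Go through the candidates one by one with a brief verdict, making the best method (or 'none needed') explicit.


Diagnosis: the characteristic-root method — the recurrence is linear and homogeneous with constant coefficients, so the ansatz r^w turns it into a polynomial equation for r.
- the characteristic-root method — yes — fits the structure here.
- a summation factor — the recurrence reaches back more than one step, outside the first-order family a summation factor normalizes.


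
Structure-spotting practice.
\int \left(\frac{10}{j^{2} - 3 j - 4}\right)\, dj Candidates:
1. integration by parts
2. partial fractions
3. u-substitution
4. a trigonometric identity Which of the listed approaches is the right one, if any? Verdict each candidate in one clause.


Method: partial fractions — the integrand is a proper rational function and its denominator j^{2} - 3 j - 4 factors into distinct pieces, so it splits into simple fractions.
- integration by parts — no split into a nonconstant polynomial times one of the standard kernels — exp, sine, or cosine of a linear argument, or a logarithm — applies here.
- partial fractions: applicable, and directly so.
- u-substitution: no subexpression of the integrand pairs with its own derivative as a factor — individual terms may offer their own substitutions, but any change of variable covering the whole integral would have to be constructed from outside the expression.
- a trigonometric identity: no sine or cosine appears, so there is nothing for a trigonometric identity to act on.


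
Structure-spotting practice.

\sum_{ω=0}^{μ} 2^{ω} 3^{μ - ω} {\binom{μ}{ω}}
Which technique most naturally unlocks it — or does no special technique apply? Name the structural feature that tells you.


Technique: the binomial theorem — {\binom{μ}{ω}} weighting matched powers of 2 and 3 is the expanded form of (2 + 3)^μ — fold it back up.


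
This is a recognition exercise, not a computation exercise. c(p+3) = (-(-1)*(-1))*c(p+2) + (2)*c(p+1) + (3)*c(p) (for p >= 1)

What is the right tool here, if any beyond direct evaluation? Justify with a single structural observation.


Technique: the characteristic-root method — the recurrence treats every index alike (constant coefficients, no forcing) — precisely the regime where r^p trials close it.


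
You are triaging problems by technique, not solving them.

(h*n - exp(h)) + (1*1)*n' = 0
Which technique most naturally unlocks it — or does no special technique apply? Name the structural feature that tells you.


Diagnosis: a linear integrating factor — n appears only to the first power with coefficient h — the classic integrating-factor setup.


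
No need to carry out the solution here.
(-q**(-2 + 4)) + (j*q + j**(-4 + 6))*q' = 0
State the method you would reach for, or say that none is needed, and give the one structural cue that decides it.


Diagnosis: the homogeneous substitution — scaling j and q together leaves the slope fixed — it depends only on q/j, so substitute the ratio. A Bernoulli-style rewrite — possibly after exchanging which variable is treated as dependent — would work as well; the homogeneous substitution is the more immediate reading here.


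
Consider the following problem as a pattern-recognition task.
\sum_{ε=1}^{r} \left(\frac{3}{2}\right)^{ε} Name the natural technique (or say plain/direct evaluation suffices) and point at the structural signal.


Method: the geometric series formula — term-over-term division gives \frac{3}{2} every time — index-free ratio, geometric sum formula applies.


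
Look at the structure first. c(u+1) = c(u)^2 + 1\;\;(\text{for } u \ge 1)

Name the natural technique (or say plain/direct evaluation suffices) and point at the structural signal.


Verdict: no special technique — the sequence value feeds back through itself nonlinearly — linear superposition fails, and every superposition-based closed form fails with it.


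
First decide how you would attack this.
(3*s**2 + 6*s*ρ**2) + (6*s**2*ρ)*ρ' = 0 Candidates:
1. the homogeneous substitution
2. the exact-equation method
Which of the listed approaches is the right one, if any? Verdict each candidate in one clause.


Best approach: the exact-equation method — the cross partial derivatives of 3*s**2 + 6*s*ρ**2 and 6*s**2*ρ agree, so the left side is the total differential of one potential in s and ρ.
- the homogeneous substitution — the slope does not depend on the ratio of the variables alone.
- the exact-equation method: applies; the problem has the shape this method handles.


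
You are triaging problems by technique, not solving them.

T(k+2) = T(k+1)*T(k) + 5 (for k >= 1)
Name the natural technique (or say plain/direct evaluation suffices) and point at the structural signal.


Best approach: no special technique — the update rule curves (it is not linear in the unknown sequence), so no superposition-based closed form attaches — iterate or study it directly.


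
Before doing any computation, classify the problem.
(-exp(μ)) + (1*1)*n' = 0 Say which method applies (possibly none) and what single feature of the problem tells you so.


Method: no special technique — solved for the derivative, n never appears on the right — this is a direct integration in μ, not a differential-equations problem at heart.


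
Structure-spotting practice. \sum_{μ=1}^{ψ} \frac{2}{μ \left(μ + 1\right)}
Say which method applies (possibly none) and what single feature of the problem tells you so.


Diagnosis: telescoping — integer-spaced poles in \frac{2}{μ \left(μ + 1\right)} are the telescoping signature in disguise.


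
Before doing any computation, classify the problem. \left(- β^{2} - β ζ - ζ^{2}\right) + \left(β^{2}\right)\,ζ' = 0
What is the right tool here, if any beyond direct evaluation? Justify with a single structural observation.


Method: the homogeneous substitution — the slope's numerator and denominator share total degree; set v = ζ/β and the equation drops to separable form.


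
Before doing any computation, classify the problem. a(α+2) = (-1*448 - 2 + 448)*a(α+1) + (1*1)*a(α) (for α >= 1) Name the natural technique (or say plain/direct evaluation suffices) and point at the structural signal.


Diagnosis: the characteristic-root method — try a geometric ansatz r^α: constant coefficients turn the recurrence into one polynomial equation in r.


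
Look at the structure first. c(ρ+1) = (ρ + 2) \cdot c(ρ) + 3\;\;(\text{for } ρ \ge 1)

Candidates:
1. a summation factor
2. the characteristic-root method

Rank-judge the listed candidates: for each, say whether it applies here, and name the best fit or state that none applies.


Method: a summation factor — normalize by the running product of ρ + 2: the left side becomes a difference, and differences sum.
- a summation factor: a fit — the right tool for this form.
- the characteristic-root method — the coefficients vary with the index, breaking the constant-coefficient structure the method needs.


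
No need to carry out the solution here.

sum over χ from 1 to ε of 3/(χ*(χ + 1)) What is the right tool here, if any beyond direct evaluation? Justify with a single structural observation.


Diagnosis: telescoping — poles of 3/(χ*(χ + 1)) differ by an integer, the telltale of a telescoping partial-fraction sum.


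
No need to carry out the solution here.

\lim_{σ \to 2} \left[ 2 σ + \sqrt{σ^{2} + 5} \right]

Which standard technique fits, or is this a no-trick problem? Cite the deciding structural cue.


Best approach: no special technique — no vanishing denominator and no indeterminate clash at the point — evaluation is immediate.


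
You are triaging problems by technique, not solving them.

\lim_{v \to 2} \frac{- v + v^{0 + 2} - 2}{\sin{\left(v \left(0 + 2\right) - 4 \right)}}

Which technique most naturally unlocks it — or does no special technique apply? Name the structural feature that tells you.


Method: l'Hôpital's rule (0/0) — the 0/0 form at 2 is the signature situation for l'Hôpital's rule. Known elementary limits would finish this too — the rule just bypasses the case analysis.


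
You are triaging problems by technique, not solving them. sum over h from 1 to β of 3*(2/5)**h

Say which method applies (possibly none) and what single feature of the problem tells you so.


Verdict: the geometric series formula — each summand is the previous one scaled by 2/5; that constant multiplier is itself the geometric structure.
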